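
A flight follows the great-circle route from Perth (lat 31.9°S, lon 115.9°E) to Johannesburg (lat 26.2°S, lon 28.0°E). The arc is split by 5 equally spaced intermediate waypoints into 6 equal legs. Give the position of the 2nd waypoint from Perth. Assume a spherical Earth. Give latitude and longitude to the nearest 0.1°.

From cos δ = sin φ₁ sin φ₂ + cos φ₁ cos φ₂ cos Δλ, the central angle is δ ≈ 1.307 rad (74.9°).
Interpolate at f = 2/6 with slerp weights a = sin((1−f)δ)/sin δ ≈ 0.792, b = sin(fδ)/sin δ ≈ 0.437.
p = a·p₁ + b·p₂ ≈ (0.052, 0.789, -0.612); φ = arcsin(p_z) ≈ -37.72°, λ = atan2(p_y, p_x) ≈ 86.21°.

≈ lat 37.7°S, lon 86.2°E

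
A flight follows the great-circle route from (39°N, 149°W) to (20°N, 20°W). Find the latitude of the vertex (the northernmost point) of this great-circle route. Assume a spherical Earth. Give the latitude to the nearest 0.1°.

≈ 54.2°N

The great circle lies in the plane with unit normal n̂ = (p₁ × p₂)/|p₁ × p₂|.
Here n̂_z ≈ +0.585; the vertex latitude is φ_max = arccos|n̂_z| ≈ 54.2°.
Check via Clairaut: cos φ_max = |cos φ₁| · sin C = cos(39.0°)·sin(48.9°) ≈ 0.585, again giving ≈ 54.2°.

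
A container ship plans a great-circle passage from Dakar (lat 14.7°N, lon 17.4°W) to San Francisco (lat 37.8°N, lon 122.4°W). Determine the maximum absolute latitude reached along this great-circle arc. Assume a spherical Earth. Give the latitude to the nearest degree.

The great circle lies in the plane with unit normal n̂ = (p₁ × p₂)/|p₁ × p₂|.
Here n̂_z ≈ -0.739; the vertex latitude is φ_max = arccos|n̂_z| ≈ 42.4°.
Check via Clairaut: cos φ_max = |cos φ₁| · sin C = cos(14.7°)·sin(49.8°) ≈ 0.739, again giving ≈ 42.4°.

≈ 42°N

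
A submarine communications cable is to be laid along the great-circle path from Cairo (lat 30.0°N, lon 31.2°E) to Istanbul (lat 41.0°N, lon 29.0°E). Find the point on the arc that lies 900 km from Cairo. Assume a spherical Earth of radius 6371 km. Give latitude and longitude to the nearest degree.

≈ lat 38°N, lon 30°E

Write both endpoints as unit vectors p₁, p₂ with components (cos φ cos λ, cos φ sin λ, sin φ).
The central angle between the endpoints is δ = arccos(p₁·p₂) ≈ 0.194 rad (11.1°). The total great-circle distance is δ·R ≈ 0.194 × 6371 ≈ 1239 km, so the target fraction is f = 900/1239 ≈ 0.726.
Interpolate at f ≈ 0.726 with slerp weights a = sin((1−f)δ)/sin δ ≈ 0.275, b = sin(fδ)/sin δ ≈ 0.728.
p = a·p₁ + b·p₂ ≈ (0.685, 0.390, 0.616); φ = arcsin(p_z) ≈ 37.99°, λ = atan2(p_y, p_x) ≈ 29.67°.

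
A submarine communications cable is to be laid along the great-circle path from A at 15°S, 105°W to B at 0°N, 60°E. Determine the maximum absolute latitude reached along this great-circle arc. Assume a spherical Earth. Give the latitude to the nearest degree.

≈ 46°S

The great circle lies in the plane with unit normal n̂ = (p₁ × p₂)/|p₁ × p₂|.
Here n̂_z ≈ +0.695; the vertex latitude is φ_max = arccos|n̂_z| ≈ 46.0°.
Check via Clairaut: cos φ_max = |cos φ₁| · sin C = cos(15.0°)·sin(134.0°) ≈ 0.695, again giving ≈ 46.0°.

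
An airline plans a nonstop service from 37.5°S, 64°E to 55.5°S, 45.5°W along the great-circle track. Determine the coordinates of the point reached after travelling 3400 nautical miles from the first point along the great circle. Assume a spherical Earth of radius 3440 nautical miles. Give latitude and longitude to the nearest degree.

From cos δ = sin φ₁ sin φ₂ + cos φ₁ cos φ₂ cos Δλ, the central angle is δ ≈ 1.211 rad (69.4°). The total great-circle distance is δ·R ≈ 1.211 × 3440 ≈ 4167 nmi, so the target fraction is f = 3400/4167 ≈ 0.816.
Interpolate at f ≈ 0.816 with slerp weights a = sin((1−f)δ)/sin δ ≈ 0.236, b = sin(fδ)/sin δ ≈ 0.892.
p = a·p₁ + b·p₂ ≈ (0.436, -0.192, -0.879); φ = arcsin(p_z) ≈ -61.53°, λ = atan2(p_y, p_x) ≈ -23.74°.

≈ 62°S, 24°W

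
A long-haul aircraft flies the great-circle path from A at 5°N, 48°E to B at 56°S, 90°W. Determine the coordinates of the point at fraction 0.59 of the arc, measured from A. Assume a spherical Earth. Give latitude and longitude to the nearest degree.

≈ 55°S, 4°E

Write both endpoints as unit vectors p₁, p₂ with components (cos φ cos λ, cos φ sin λ, sin φ).
The central angle between the endpoints is δ = arccos(p₁·p₂) ≈ 2.079 rad (119.1°).
Interpolate at f = 0.59 with slerp weights a = sin((1−f)δ)/sin δ ≈ 0.861, b = sin(fδ)/sin δ ≈ 1.077.
p = a·p₁ + b·p₂ ≈ (0.574, 0.035, -0.818); φ = arcsin(p_z) ≈ -54.88°, λ = atan2(p_y, p_x) ≈ 3.53°.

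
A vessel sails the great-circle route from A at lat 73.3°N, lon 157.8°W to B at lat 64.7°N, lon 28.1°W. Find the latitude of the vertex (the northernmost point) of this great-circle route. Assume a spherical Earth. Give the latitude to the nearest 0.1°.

The great circle lies in the plane with unit normal n̂ = (p₁ × p₂)/|p₁ × p₂|.
Here n̂_z ≈ +0.153; the vertex latitude is φ_max = arccos|n̂_z| ≈ 81.2°.
Check via Clairaut: cos φ_max = |cos φ₁| · sin C = cos(73.3°)·sin(32.2°) ≈ 0.153, again giving ≈ 81.2°.

≈ 81.2°N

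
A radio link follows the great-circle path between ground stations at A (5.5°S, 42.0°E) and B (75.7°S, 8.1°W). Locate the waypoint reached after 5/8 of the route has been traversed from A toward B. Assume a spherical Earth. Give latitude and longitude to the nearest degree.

Convert each endpoint to a unit vector on the sphere (x = cos φ cos λ, y = cos φ sin λ, z = sin φ).
The central angle between the endpoints is δ = arccos(p₁·p₂) ≈ 1.318 rad (75.5°).
Interpolate at f = 5/8 with slerp weights a = sin((1−f)δ)/sin δ ≈ 0.490, b = sin(fδ)/sin δ ≈ 0.758.
p = a·p₁ + b·p₂ ≈ (0.548, 0.300, -0.781); φ = arcsin(p_z) ≈ -51.36°, λ = atan2(p_y, p_x) ≈ 28.71°.

≈ (51°S, 29°E)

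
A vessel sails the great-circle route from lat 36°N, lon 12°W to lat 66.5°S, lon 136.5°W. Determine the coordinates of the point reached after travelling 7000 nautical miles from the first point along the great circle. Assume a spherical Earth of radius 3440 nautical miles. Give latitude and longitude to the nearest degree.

≈ lat 64°S, lon 89°W

Write both endpoints as unit vectors p₁, p₂ with components (cos φ cos λ, cos φ sin λ, sin φ).
The central angle between the endpoints is δ = arccos(p₁·p₂) ≈ 2.377 rad (136.2°). The total great-circle distance is δ·R ≈ 2.377 × 3440 ≈ 8177 nmi, so the target fraction is f = 7000/8177 ≈ 0.856.
Interpolate at f ≈ 0.856 with slerp weights a = sin((1−f)δ)/sin δ ≈ 0.485, b = sin(fδ)/sin δ ≈ 1.292.
p = a·p₁ + b·p₂ ≈ (0.010, -0.436, -0.900); φ = arcsin(p_z) ≈ -64.13°, λ = atan2(p_y, p_x) ≈ -88.69°.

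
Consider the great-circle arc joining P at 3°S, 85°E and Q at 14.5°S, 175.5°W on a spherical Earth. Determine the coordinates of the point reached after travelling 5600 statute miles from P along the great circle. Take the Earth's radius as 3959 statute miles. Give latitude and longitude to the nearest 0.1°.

≈ 15.4°S, 166.5°E

From cos δ = sin φ₁ sin φ₂ + cos φ₁ cos φ₂ cos Δλ, the central angle is δ ≈ 1.718 rad (98.4°). The total great-circle distance is δ·R ≈ 1.718 × 3959 ≈ 6801 mi, so the target fraction is f = 5600/6801 ≈ 0.823.
Interpolate at f ≈ 0.823 with slerp weights a = sin((1−f)δ)/sin δ ≈ 0.302, b = sin(fδ)/sin δ ≈ 0.999.
p = a·p₁ + b·p₂ ≈ (-0.938, 0.225, -0.266); φ = arcsin(p_z) ≈ -15.42°, λ = atan2(p_y, p_x) ≈ 166.53°.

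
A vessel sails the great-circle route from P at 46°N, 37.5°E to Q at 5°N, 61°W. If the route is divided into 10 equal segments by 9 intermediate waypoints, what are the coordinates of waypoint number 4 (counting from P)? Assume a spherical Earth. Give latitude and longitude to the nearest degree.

From cos δ = sin φ₁ sin φ₂ + cos φ₁ cos φ₂ cos Δλ, the central angle is δ ≈ 1.610 rad (92.3°).
Interpolate at f = 4/10 with slerp weights a = sin((1−f)δ)/sin δ ≈ 0.823, b = sin(fδ)/sin δ ≈ 0.601.
p = a·p₁ + b·p₂ ≈ (0.744, -0.175, 0.645); φ = arcsin(p_z) ≈ 40.14°, λ = atan2(p_y, p_x) ≈ -13.27°.

≈ 40°N, 13°W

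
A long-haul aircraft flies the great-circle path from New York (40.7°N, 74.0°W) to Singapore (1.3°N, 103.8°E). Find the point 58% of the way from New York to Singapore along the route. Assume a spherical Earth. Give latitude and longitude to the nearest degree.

≈ (59°N, 100°E)

Convert each endpoint to a unit vector on the sphere (x = cos φ cos λ, y = cos φ sin λ, z = sin φ).
The central angle between the endpoints is δ = arccos(p₁·p₂) ≈ 2.408 rad (138.0°).
Interpolate at f = 0.58 with slerp weights a = sin((1−f)δ)/sin δ ≈ 1.265, b = sin(fδ)/sin δ ≈ 1.470.
p = a·p₁ + b·p₂ ≈ (-0.086, 0.505, 0.859); φ = arcsin(p_z) ≈ 59.15°, λ = atan2(p_y, p_x) ≈ 99.68°.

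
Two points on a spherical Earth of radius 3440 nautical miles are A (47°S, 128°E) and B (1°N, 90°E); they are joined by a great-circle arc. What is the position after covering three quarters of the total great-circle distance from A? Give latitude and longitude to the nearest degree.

≈ (12°S, 97°E)

Convert each endpoint to a unit vector on the sphere (x = cos φ cos λ, y = cos φ sin λ, z = sin φ).
The central angle between the endpoints is δ = arccos(p₁·p₂) ≈ 1.019 rad (58.4°).
Interpolate at f = 3/4 with slerp weights a = sin((1−f)δ)/sin δ ≈ 0.296, b = sin(fδ)/sin δ ≈ 0.813.
p = a·p₁ + b·p₂ ≈ (-0.124, 0.971, -0.202); φ = arcsin(p_z) ≈ -11.67°, λ = atan2(p_y, p_x) ≈ 97.29°.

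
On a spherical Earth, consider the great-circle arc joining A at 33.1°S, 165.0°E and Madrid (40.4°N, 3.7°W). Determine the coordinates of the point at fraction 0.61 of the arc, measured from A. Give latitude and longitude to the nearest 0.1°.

Convert each endpoint to a unit vector on the sphere (x = cos φ cos λ, y = cos φ sin λ, z = sin φ).
The central angle between the endpoints is δ = arccos(p₁·p₂) ≈ 2.939 rad (168.4°).
Interpolate at f = 0.61 with slerp weights a = sin((1−f)δ)/sin δ ≈ 4.526, b = sin(fδ)/sin δ ≈ 4.846.
p = a·p₁ + b·p₂ ≈ (0.020, 0.743, 0.669); φ = arcsin(p_z) ≈ 41.97°, λ = atan2(p_y, p_x) ≈ 88.47°.

≈ 42.0°N, 88.5°E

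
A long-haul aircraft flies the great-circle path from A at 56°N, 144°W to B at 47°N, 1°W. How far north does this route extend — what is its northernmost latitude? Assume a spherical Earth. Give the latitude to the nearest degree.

≈ 76°N

The great circle lies in the plane with unit normal n̂ = (p₁ × p₂)/|p₁ × p₂|.
Here n̂_z ≈ +0.241; the vertex latitude is φ_max = arccos|n̂_z| ≈ 76.1°.
Check via Clairaut: cos φ_max = |cos φ₁| · sin C = cos(56.0°)·sin(25.5°) ≈ 0.241, again giving ≈ 76.1°.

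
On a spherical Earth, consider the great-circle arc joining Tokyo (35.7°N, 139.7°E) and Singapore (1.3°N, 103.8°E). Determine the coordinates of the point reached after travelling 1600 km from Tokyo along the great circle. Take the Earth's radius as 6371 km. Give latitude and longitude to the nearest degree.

The haversine formula gives a central angle δ ≈ 0.835 rad (47.9°) between the endpoints. The total great-circle distance is δ·R ≈ 0.835 × 6371 ≈ 5322 km, so the target fraction is f = 1600/5322 ≈ 0.301.
Interpolate at f ≈ 0.301 with slerp weights a = sin((1−f)δ)/sin δ ≈ 0.744, b = sin(fδ)/sin δ ≈ 0.335.
p = a·p₁ + b·p₂ ≈ (-0.541, 0.716, 0.442); φ = arcsin(p_z) ≈ 26.21°, λ = atan2(p_y, p_x) ≈ 127.05°.

≈ 26°N, 127°E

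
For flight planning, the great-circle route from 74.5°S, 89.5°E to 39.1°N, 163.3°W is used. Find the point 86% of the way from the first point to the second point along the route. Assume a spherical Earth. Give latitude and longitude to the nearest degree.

≈ 22°N, 170°W

From cos δ = sin φ₁ sin φ₂ + cos φ₁ cos φ₂ cos Δλ, the central angle is δ ≈ 2.304 rad (132.0°).
Interpolate at f = 0.86 with slerp weights a = sin((1−f)δ)/sin δ ≈ 0.426, b = sin(fδ)/sin δ ≈ 1.234.
p = a·p₁ + b·p₂ ≈ (-0.916, -0.161, 0.367); φ = arcsin(p_z) ≈ 21.54°, λ = atan2(p_y, p_x) ≈ -170.02°.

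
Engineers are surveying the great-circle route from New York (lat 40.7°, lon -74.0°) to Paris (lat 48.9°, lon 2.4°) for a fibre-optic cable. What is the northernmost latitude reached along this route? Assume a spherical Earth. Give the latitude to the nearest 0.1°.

The great circle lies in the plane with unit normal n̂ = (p₁ × p₂)/|p₁ × p₂|.
Here n̂_z ≈ +0.610; the vertex latitude is φ_max = arccos|n̂_z| ≈ 52.4°.
Check via Clairaut: cos φ_max = |cos φ₁| · sin C = cos(40.7°)·sin(53.6°) ≈ 0.610, again giving ≈ 52.4°.

≈ 52.4°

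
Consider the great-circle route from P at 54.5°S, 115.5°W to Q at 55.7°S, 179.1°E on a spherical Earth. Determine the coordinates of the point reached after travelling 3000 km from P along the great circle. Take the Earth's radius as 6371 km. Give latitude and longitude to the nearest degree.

From cos δ = sin φ₁ sin φ₂ + cos φ₁ cos φ₂ cos Δλ, the central angle is δ ≈ 0.629 rad (36.0°). The total great-circle distance is δ·R ≈ 0.629 × 6371 ≈ 4006 km, so the target fraction is f = 3000/4006 ≈ 0.749.
Interpolate at f ≈ 0.749 with slerp weights a = sin((1−f)δ)/sin δ ≈ 0.267, b = sin(fδ)/sin δ ≈ 0.771.
p = a·p₁ + b·p₂ ≈ (-0.501, -0.133, -0.855); φ = arcsin(p_z) ≈ -58.74°, λ = atan2(p_y, p_x) ≈ -165.12°.

≈ 59°S, 165°W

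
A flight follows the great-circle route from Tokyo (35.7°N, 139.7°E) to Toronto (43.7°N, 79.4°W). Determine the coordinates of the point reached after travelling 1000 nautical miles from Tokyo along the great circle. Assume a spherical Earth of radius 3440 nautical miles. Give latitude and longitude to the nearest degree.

≈ 50°N, 151°E

Write both endpoints as unit vectors p₁, p₂ with components (cos φ cos λ, cos φ sin λ, sin φ).
The central angle between the endpoints is δ = arccos(p₁·p₂) ≈ 1.623 rad (93.0°). The total great-circle distance is δ·R ≈ 1.623 × 3440 ≈ 5584 nmi, so the target fraction is f = 1000/5584 ≈ 0.179.
Interpolate at f ≈ 0.179 with slerp weights a = sin((1−f)δ)/sin δ ≈ 0.973, b = sin(fδ)/sin δ ≈ 0.287.
p = a·p₁ + b·p₂ ≈ (-0.565, 0.307, 0.766); φ = arcsin(p_z) ≈ 50.01°, λ = atan2(p_y, p_x) ≈ 151.45°.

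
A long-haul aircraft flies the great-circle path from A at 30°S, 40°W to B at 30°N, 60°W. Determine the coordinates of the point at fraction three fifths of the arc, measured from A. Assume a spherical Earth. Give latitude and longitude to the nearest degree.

Convert each endpoint to a unit vector on the sphere (x = cos φ cos λ, y = cos φ sin λ, z = sin φ).
The central angle between the endpoints is δ = arccos(p₁·p₂) ≈ 1.099 rad (62.9°).
Interpolate at f = 3/5 with slerp weights a = sin((1−f)δ)/sin δ ≈ 0.478, b = sin(fδ)/sin δ ≈ 0.688.
p = a·p₁ + b·p₂ ≈ (0.615, -0.782, 0.105); φ = arcsin(p_z) ≈ 6.03°, λ = atan2(p_y, p_x) ≈ -51.82°.

≈ 6°N, 52°W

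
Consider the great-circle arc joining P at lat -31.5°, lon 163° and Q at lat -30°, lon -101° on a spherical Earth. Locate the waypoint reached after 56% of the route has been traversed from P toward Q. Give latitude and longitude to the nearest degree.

≈ lat -41°, lon -142°

Write both endpoints as unit vectors p₁, p₂ with components (cos φ cos λ, cos φ sin λ, sin φ).
The central angle between the endpoints is δ = arccos(p₁·p₂) ≈ 1.386 rad (79.4°).
Interpolate at f = 0.56 with slerp weights a = sin((1−f)δ)/sin δ ≈ 0.583, b = sin(fδ)/sin δ ≈ 0.713.
p = a·p₁ + b·p₂ ≈ (-0.593, -0.461, -0.661); φ = arcsin(p_z) ≈ -41.35°, λ = atan2(p_y, p_x) ≈ -142.15°.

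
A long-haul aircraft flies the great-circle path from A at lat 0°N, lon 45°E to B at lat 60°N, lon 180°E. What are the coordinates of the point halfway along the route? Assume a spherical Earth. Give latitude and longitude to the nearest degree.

Write both endpoints as unit vectors p₁, p₂ with components (cos φ cos λ, cos φ sin λ, sin φ).
The central angle between the endpoints is δ = arccos(p₁·p₂) ≈ 1.932 rad (110.7°).
Interpolate at f = 1/2 with slerp weights a = sin((1−f)δ)/sin δ ≈ 0.879, b = sin(fδ)/sin δ ≈ 0.879.
p = a·p₁ + b·p₂ ≈ (0.182, 0.622, 0.762); φ = arcsin(p_z) ≈ 49.61°, λ = atan2(p_y, p_x) ≈ 73.68°.

≈ lat 50°N, lon 74°E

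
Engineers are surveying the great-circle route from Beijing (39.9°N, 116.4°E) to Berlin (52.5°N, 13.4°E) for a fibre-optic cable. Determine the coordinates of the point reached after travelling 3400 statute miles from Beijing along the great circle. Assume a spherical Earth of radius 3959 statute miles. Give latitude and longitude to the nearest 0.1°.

≈ (59.5°N, 41.4°E)

From cos δ = sin φ₁ sin φ₂ + cos φ₁ cos φ₂ cos Δλ, the central angle is δ ≈ 1.155 rad (66.2°). The total great-circle distance is δ·R ≈ 1.155 × 3959 ≈ 4573 mi, so the target fraction is f = 3400/4573 ≈ 0.743.
Interpolate at f ≈ 0.743 with slerp weights a = sin((1−f)δ)/sin δ ≈ 0.319, b = sin(fδ)/sin δ ≈ 0.828.
p = a·p₁ + b·p₂ ≈ (0.381, 0.336, 0.861); φ = arcsin(p_z) ≈ 59.46°, λ = atan2(p_y, p_x) ≈ 41.40°.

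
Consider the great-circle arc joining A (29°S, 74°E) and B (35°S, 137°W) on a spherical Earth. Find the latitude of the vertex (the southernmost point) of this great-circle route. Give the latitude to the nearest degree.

≈ 67°S

The great circle lies in the plane with unit normal n̂ = (p₁ × p₂)/|p₁ × p₂|.
Here n̂_z ≈ +0.392; the vertex latitude is φ_max = arccos|n̂_z| ≈ 66.9°.
Check via Clairaut: cos φ_max = |cos φ₁| · sin C = cos(29.0°)·sin(153.4°) ≈ 0.392, again giving ≈ 66.9°.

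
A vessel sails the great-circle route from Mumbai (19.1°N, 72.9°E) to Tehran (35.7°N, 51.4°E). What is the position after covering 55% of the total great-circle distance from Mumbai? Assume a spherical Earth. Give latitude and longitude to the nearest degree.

≈ 29°N, 62°E

Convert each endpoint to a unit vector on the sphere (x = cos φ cos λ, y = cos φ sin λ, z = sin φ).
The central angle between the endpoints is δ = arccos(p₁·p₂) ≈ 0.440 rad (25.2°).
Interpolate at f = 0.55 with slerp weights a = sin((1−f)δ)/sin δ ≈ 0.462, b = sin(fδ)/sin δ ≈ 0.563.
p = a·p₁ + b·p₂ ≈ (0.413, 0.774, 0.479); φ = arcsin(p_z) ≈ 28.65°, λ = atan2(p_y, p_x) ≈ 61.90°.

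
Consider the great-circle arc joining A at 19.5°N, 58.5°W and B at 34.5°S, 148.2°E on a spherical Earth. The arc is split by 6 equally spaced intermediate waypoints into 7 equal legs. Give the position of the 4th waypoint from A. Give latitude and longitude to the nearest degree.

Write both endpoints as unit vectors p₁, p₂ with components (cos φ cos λ, cos φ sin λ, sin φ).
The central angle between the endpoints is δ = arccos(p₁·p₂) ≈ 2.653 rad (152.0°).
Interpolate at f = 4/7 with slerp weights a = sin((1−f)δ)/sin δ ≈ 1.934, b = sin(fδ)/sin δ ≈ 2.128.
p = a·p₁ + b·p₂ ≈ (-0.538, -0.630, -0.560); φ = arcsin(p_z) ≈ -34.04°, λ = atan2(p_y, p_x) ≈ -130.49°.

≈ 34°S, 130°W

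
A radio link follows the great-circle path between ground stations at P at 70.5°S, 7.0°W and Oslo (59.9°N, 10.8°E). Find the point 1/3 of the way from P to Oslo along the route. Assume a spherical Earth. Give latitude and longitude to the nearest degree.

Convert each endpoint to a unit vector on the sphere (x = cos φ cos λ, y = cos φ sin λ, z = sin φ).
The central angle between the endpoints is δ = arccos(p₁·p₂) ≈ 2.286 rad (131.0°).
Interpolate at f = 1/3 with slerp weights a = sin((1−f)δ)/sin δ ≈ 1.324, b = sin(fδ)/sin δ ≈ 0.915.
p = a·p₁ + b·p₂ ≈ (0.889, 0.032, -0.456); φ = arcsin(p_z) ≈ -27.14°, λ = atan2(p_y, p_x) ≈ 2.07°.

≈ 27°S, 2°E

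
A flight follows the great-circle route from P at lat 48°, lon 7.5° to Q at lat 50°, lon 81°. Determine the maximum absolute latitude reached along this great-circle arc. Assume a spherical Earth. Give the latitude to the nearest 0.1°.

The great circle lies in the plane with unit normal n̂ = (p₁ × p₂)/|p₁ × p₂|.
Here n̂_z ≈ +0.571; the vertex latitude is φ_max = arccos|n̂_z| ≈ 55.2°.
Check via Clairaut: cos φ_max = |cos φ₁| · sin C = cos(48.0°)·sin(58.6°) ≈ 0.571, again giving ≈ 55.2°.

≈ 55.2°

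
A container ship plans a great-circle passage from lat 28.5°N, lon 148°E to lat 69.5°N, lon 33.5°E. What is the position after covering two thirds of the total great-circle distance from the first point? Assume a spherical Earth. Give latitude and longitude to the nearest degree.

≈ lat 69°N, lon 104°E

From cos δ = sin φ₁ sin φ₂ + cos φ₁ cos φ₂ cos Δλ, the central angle is δ ≈ 1.246 rad (71.4°).
Interpolate at f = 2/3 with slerp weights a = sin((1−f)δ)/sin δ ≈ 0.426, b = sin(fδ)/sin δ ≈ 0.779.
p = a·p₁ + b·p₂ ≈ (-0.090, 0.349, 0.933); φ = arcsin(p_z) ≈ 68.89°, λ = atan2(p_y, p_x) ≈ 104.43°.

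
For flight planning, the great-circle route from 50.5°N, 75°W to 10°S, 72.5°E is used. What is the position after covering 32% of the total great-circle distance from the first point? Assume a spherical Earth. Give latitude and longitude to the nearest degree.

≈ 61°N, 2°E

Convert each endpoint to a unit vector on the sphere (x = cos φ cos λ, y = cos φ sin λ, z = sin φ).
The central angle between the endpoints is δ = arccos(p₁·p₂) ≈ 2.295 rad (131.5°).
Interpolate at f = 0.32 with slerp weights a = sin((1−f)δ)/sin δ ≈ 1.335, b = sin(fδ)/sin δ ≈ 0.894.
p = a·p₁ + b·p₂ ≈ (0.485, 0.020, 0.875); φ = arcsin(p_z) ≈ 60.99°, λ = atan2(p_y, p_x) ≈ 2.36°.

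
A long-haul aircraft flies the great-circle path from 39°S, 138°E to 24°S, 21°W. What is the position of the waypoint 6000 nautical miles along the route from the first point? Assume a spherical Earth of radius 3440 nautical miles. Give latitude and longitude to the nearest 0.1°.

≈ 37.3°S, 15.7°W

Convert each endpoint to a unit vector on the sphere (x = cos φ cos λ, y = cos φ sin λ, z = sin φ).
The central angle between the endpoints is δ = arccos(p₁·p₂) ≈ 1.990 rad (114.0°). The total great-circle distance is δ·R ≈ 1.990 × 3440 ≈ 6845 nmi, so the target fraction is f = 6000/6845 ≈ 0.877.
Interpolate at f ≈ 0.877 with slerp weights a = sin((1−f)δ)/sin δ ≈ 0.266, b = sin(fδ)/sin δ ≈ 1.078.
p = a·p₁ + b·p₂ ≈ (0.766, -0.215, -0.606); φ = arcsin(p_z) ≈ -37.31°, λ = atan2(p_y, p_x) ≈ -15.65°.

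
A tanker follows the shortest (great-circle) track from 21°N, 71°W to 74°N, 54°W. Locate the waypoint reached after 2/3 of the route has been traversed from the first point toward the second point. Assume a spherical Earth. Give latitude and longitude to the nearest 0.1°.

≈ 56.6°N, 64.9°W

From cos δ = sin φ₁ sin φ₂ + cos φ₁ cos φ₂ cos Δλ, the central angle is δ ≈ 0.939 rad (53.8°).
Interpolate at f = 2/3 with slerp weights a = sin((1−f)δ)/sin δ ≈ 0.382, b = sin(fδ)/sin δ ≈ 0.726.
p = a·p₁ + b·p₂ ≈ (0.234, -0.499, 0.835); φ = arcsin(p_z) ≈ 56.58°, λ = atan2(p_y, p_x) ≈ -64.90°.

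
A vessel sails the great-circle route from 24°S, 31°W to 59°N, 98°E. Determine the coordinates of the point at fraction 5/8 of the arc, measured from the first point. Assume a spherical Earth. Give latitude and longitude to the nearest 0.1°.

Write both endpoints as unit vectors p₁, p₂ with components (cos φ cos λ, cos φ sin λ, sin φ).
The central angle between the endpoints is δ = arccos(p₁·p₂) ≈ 2.271 rad (130.1°).
Interpolate at f = 5/8 with slerp weights a = sin((1−f)δ)/sin δ ≈ 0.984, b = sin(fδ)/sin δ ≈ 1.293.
p = a·p₁ + b·p₂ ≈ (0.678, 0.196, 0.708); φ = arcsin(p_z) ≈ 45.09°, λ = atan2(p_y, p_x) ≈ 16.16°.

≈ 45.1°N, 16.2°E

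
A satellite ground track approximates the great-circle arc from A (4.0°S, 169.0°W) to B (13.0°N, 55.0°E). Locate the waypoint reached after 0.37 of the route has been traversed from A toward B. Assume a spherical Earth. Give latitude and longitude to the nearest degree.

≈ (8°N, 142°E)

The haversine formula gives a central angle δ ≈ 2.367 rad (135.6°) between the endpoints.
Interpolate at f = 0.37 with slerp weights a = sin((1−f)δ)/sin δ ≈ 1.426, b = sin(fδ)/sin δ ≈ 1.098.
p = a·p₁ + b·p₂ ≈ (-0.782, 0.605, 0.148); φ = arcsin(p_z) ≈ 8.49°, λ = atan2(p_y, p_x) ≈ 142.26°.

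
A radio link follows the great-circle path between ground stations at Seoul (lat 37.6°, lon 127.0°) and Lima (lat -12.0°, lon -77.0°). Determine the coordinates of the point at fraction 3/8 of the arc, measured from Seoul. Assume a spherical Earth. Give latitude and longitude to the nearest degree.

The haversine formula gives a central angle δ ≈ 2.559 rad (146.6°) between the endpoints.
Interpolate at f = 3/8 with slerp weights a = sin((1−f)δ)/sin δ ≈ 1.816, b = sin(fδ)/sin δ ≈ 1.488.
p = a·p₁ + b·p₂ ≈ (-0.538, -0.269, 0.799); φ = arcsin(p_z) ≈ 53.00°, λ = atan2(p_y, p_x) ≈ -153.47°.

≈ lat 53°, lon -153°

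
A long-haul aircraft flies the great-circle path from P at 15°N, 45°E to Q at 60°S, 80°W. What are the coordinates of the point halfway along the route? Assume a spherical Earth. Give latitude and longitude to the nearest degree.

Convert each endpoint to a unit vector on the sphere (x = cos φ cos λ, y = cos φ sin λ, z = sin φ).
The central angle between the endpoints is δ = arccos(p₁·p₂) ≈ 2.096 rad (120.1°).
Interpolate at f = 1/2 with slerp weights a = sin((1−f)δ)/sin δ ≈ 1.001, b = sin(fδ)/sin δ ≈ 1.001.
p = a·p₁ + b·p₂ ≈ (0.771, 0.191, -0.608); φ = arcsin(p_z) ≈ -37.44°, λ = atan2(p_y, p_x) ≈ 13.91°.

≈ 37°S, 14°E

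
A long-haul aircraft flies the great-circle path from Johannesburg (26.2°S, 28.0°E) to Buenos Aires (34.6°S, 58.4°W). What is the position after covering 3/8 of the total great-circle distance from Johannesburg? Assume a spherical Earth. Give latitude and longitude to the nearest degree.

≈ (37°S, 2°W)

From cos δ = sin φ₁ sin φ₂ + cos φ₁ cos φ₂ cos Δλ, the central angle is δ ≈ 1.269 rad (72.7°).
Interpolate at f = 3/8 with slerp weights a = sin((1−f)δ)/sin δ ≈ 0.746, b = sin(fδ)/sin δ ≈ 0.480.
p = a·p₁ + b·p₂ ≈ (0.798, -0.022, -0.602); φ = arcsin(p_z) ≈ -37.01°, λ = atan2(p_y, p_x) ≈ -1.58°.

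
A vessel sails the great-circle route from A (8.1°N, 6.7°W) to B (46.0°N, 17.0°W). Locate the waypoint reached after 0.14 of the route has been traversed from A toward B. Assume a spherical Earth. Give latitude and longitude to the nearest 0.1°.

Write both endpoints as unit vectors p₁, p₂ with components (cos φ cos λ, cos φ sin λ, sin φ).
The central angle between the endpoints is δ = arccos(p₁·p₂) ≈ 0.679 rad (38.9°).
Interpolate at f = 0.14 with slerp weights a = sin((1−f)δ)/sin δ ≈ 0.878, b = sin(fδ)/sin δ ≈ 0.151.
p = a·p₁ + b·p₂ ≈ (0.964, -0.132, 0.232); φ = arcsin(p_z) ≈ 13.44°, λ = atan2(p_y, p_x) ≈ -7.81°.

≈ (13.4°N, 7.8°W)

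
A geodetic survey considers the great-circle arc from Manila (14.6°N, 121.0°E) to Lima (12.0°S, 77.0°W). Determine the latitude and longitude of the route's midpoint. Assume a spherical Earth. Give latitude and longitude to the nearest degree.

Write both endpoints as unit vectors p₁, p₂ with components (cos φ cos λ, cos φ sin λ, sin φ).
The central angle between the endpoints is δ = arccos(p₁·p₂) ≈ 2.833 rad (162.3°).
Interpolate at f = 1/2 with slerp weights a = sin((1−f)δ)/sin δ ≈ 3.249, b = sin(fδ)/sin δ ≈ 3.249.
p = a·p₁ + b·p₂ ≈ (-0.905, -0.402, 0.143); φ = arcsin(p_z) ≈ 8.25°, λ = atan2(p_y, p_x) ≈ -156.06°.

≈ 8°N, 156°W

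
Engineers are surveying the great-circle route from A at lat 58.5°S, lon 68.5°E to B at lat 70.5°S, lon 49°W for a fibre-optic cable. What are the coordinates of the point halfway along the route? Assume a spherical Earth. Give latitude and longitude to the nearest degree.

≈ lat 75°S, lon 30°E

Convert each endpoint to a unit vector on the sphere (x = cos φ cos λ, y = cos φ sin λ, z = sin φ).
The central angle between the endpoints is δ = arccos(p₁·p₂) ≈ 0.762 rad (43.7°).
Interpolate at f = 1/2 with slerp weights a = sin((1−f)δ)/sin δ ≈ 0.539, b = sin(fδ)/sin δ ≈ 0.539.
p = a·p₁ + b·p₂ ≈ (0.221, 0.126, -0.967); φ = arcsin(p_z) ≈ -75.25°, λ = atan2(p_y, p_x) ≈ 29.71°.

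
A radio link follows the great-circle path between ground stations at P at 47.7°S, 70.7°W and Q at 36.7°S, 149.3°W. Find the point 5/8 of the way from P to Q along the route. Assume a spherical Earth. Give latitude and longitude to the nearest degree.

≈ 47°S, 124°W

From cos δ = sin φ₁ sin φ₂ + cos φ₁ cos φ₂ cos Δλ, the central angle is δ ≈ 0.990 rad (56.7°).
Interpolate at f = 5/8 with slerp weights a = sin((1−f)δ)/sin δ ≈ 0.434, b = sin(fδ)/sin δ ≈ 0.694.
p = a·p₁ + b·p₂ ≈ (-0.382, -0.560, -0.736); φ = arcsin(p_z) ≈ -47.36°, λ = atan2(p_y, p_x) ≈ -124.30°.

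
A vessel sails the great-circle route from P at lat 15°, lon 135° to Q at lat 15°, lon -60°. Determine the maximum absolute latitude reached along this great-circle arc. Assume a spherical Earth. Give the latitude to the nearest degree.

The great circle lies in the plane with unit normal n̂ = (p₁ × p₂)/|p₁ × p₂|.
Here n̂_z ≈ +0.438; the vertex latitude is φ_max = arccos|n̂_z| ≈ 64.0°.
Check via Clairaut: cos φ_max = |cos φ₁| · sin C = cos(15.0°)·sin(27.0°) ≈ 0.438, again giving ≈ 64.0°.

≈ 64°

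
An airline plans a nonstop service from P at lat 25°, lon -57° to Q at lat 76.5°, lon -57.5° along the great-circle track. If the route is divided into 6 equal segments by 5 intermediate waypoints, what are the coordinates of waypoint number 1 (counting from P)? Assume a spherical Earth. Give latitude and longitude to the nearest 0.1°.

≈ lat 33.6°, lon -57.0°

From cos δ = sin φ₁ sin φ₂ + cos φ₁ cos φ₂ cos Δλ, the central angle is δ ≈ 0.899 rad (51.5°).
Interpolate at f = 1/6 with slerp weights a = sin((1−f)δ)/sin δ ≈ 0.870, b = sin(fδ)/sin δ ≈ 0.191.
p = a·p₁ + b·p₂ ≈ (0.453, -0.699, 0.553); φ = arcsin(p_z) ≈ 33.58°, λ = atan2(p_y, p_x) ≈ -57.03°.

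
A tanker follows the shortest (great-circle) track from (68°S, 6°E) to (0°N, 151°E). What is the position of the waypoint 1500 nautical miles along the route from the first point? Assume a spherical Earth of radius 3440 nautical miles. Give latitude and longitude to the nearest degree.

Write both endpoints as unit vectors p₁, p₂ with components (cos φ cos λ, cos φ sin λ, sin φ).
The central angle between the endpoints is δ = arccos(p₁·p₂) ≈ 1.883 rad (107.9°). The total great-circle distance is δ·R ≈ 1.883 × 3440 ≈ 6476 nmi, so the target fraction is f = 1500/6476 ≈ 0.232.
Interpolate at f ≈ 0.232 with slerp weights a = sin((1−f)δ)/sin δ ≈ 1.043, b = sin(fδ)/sin δ ≈ 0.444.
p = a·p₁ + b·p₂ ≈ (0.000, 0.256, -0.967); φ = arcsin(p_z) ≈ -75.17°, λ = atan2(p_y, p_x) ≈ 89.93°.

≈ (75°S, 90°E)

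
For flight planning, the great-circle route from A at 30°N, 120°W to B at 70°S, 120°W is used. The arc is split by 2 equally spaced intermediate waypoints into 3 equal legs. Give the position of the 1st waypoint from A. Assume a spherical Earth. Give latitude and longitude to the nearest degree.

Convert each endpoint to a unit vector on the sphere (x = cos φ cos λ, y = cos φ sin λ, z = sin φ).
The central angle between the endpoints is δ = arccos(p₁·p₂) ≈ 1.745 rad (100.0°).
Interpolate at f = 1/3 with slerp weights a = sin((1−f)δ)/sin δ ≈ 0.932, b = sin(fδ)/sin δ ≈ 0.558.
p = a·p₁ + b·p₂ ≈ (-0.499, -0.865, -0.058); φ = arcsin(p_z) ≈ -3.33°, λ = atan2(p_y, p_x) ≈ -120.00°.

≈ 3°S, 120°W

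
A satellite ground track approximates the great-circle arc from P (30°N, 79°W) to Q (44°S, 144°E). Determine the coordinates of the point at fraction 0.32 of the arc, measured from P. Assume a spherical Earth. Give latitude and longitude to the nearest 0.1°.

≈ (0.3°S, 115.2°W)

Convert each endpoint to a unit vector on the sphere (x = cos φ cos λ, y = cos φ sin λ, z = sin φ).
The central angle between the endpoints is δ = arccos(p₁·p₂) ≈ 2.503 rad (143.4°).
Interpolate at f = 0.32 with slerp weights a = sin((1−f)δ)/sin δ ≈ 1.663, b = sin(fδ)/sin δ ≈ 1.205.
p = a·p₁ + b·p₂ ≈ (-0.426, -0.905, -0.005); φ = arcsin(p_z) ≈ -0.30°, λ = atan2(p_y, p_x) ≈ -115.23°.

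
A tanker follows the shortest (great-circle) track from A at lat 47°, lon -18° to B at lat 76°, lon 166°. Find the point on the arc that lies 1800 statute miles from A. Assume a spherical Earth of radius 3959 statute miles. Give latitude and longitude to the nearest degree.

From cos δ = sin φ₁ sin φ₂ + cos φ₁ cos φ₂ cos Δλ, the central angle is δ ≈ 0.994 rad (57.0°). The total great-circle distance is δ·R ≈ 0.994 × 3959 ≈ 3937 mi, so the target fraction is f = 1800/3937 ≈ 0.457.
Interpolate at f ≈ 0.457 with slerp weights a = sin((1−f)δ)/sin δ ≈ 0.613, b = sin(fδ)/sin δ ≈ 0.524.
p = a·p₁ + b·p₂ ≈ (0.275, -0.099, 0.956); φ = arcsin(p_z) ≈ 73.04°, λ = atan2(p_y, p_x) ≈ -19.74°.

≈ lat 73°, lon -20°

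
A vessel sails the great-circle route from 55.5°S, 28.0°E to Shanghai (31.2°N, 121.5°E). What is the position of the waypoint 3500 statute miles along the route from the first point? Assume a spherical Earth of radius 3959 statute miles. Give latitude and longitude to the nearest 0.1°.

≈ 23.5°S, 82.0°E

Convert each endpoint to a unit vector on the sphere (x = cos φ cos λ, y = cos φ sin λ, z = sin φ).
The central angle between the endpoints is δ = arccos(p₁·p₂) ≈ 2.045 rad (117.2°). The total great-circle distance is δ·R ≈ 2.045 × 3959 ≈ 8096 mi, so the target fraction is f = 3500/8096 ≈ 0.432.
Interpolate at f ≈ 0.432 with slerp weights a = sin((1−f)δ)/sin δ ≈ 1.031, b = sin(fδ)/sin δ ≈ 0.869.
p = a·p₁ + b·p₂ ≈ (0.127, 0.908, -0.399); φ = arcsin(p_z) ≈ -23.53°, λ = atan2(p_y, p_x) ≈ 82.03°.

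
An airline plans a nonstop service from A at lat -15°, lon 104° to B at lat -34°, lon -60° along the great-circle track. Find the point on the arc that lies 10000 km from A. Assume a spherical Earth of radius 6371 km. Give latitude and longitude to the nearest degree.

Convert each endpoint to a unit vector on the sphere (x = cos φ cos λ, y = cos φ sin λ, z = sin φ).
The central angle between the endpoints is δ = arccos(p₁·p₂) ≈ 2.246 rad (128.7°). The total great-circle distance is δ·R ≈ 2.246 × 6371 ≈ 14309 km, so the target fraction is f = 10000/14309 ≈ 0.699.
Interpolate at f ≈ 0.699 with slerp weights a = sin((1−f)δ)/sin δ ≈ 0.802, b = sin(fδ)/sin δ ≈ 1.281.
p = a·p₁ + b·p₂ ≈ (0.344, -0.168, -0.924); φ = arcsin(p_z) ≈ -67.51°, λ = atan2(p_y, p_x) ≈ -26.08°.

≈ lat -68°, lon -26°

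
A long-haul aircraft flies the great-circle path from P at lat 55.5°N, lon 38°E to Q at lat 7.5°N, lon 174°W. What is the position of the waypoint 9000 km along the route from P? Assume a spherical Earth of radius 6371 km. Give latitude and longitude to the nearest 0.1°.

From cos δ = sin φ₁ sin φ₂ + cos φ₁ cos φ₂ cos Δλ, the central angle is δ ≈ 1.948 rad (111.6°). The total great-circle distance is δ·R ≈ 1.948 × 6371 ≈ 12413 km, so the target fraction is f = 9000/12413 ≈ 0.725.
Interpolate at f ≈ 0.725 with slerp weights a = sin((1−f)δ)/sin δ ≈ 0.549, b = sin(fδ)/sin δ ≈ 1.062.
p = a·p₁ + b·p₂ ≈ (-0.802, 0.081, 0.591); φ = arcsin(p_z) ≈ 36.24°, λ = atan2(p_y, p_x) ≈ 174.21°.

≈ lat 36.2°N, lon 174.2°E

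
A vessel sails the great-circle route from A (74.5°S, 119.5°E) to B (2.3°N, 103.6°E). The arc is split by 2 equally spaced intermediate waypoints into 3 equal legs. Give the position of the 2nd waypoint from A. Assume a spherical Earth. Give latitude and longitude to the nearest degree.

Write both endpoints as unit vectors p₁, p₂ with components (cos φ cos λ, cos φ sin λ, sin φ).
The central angle between the endpoints is δ = arccos(p₁·p₂) ≈ 1.351 rad (77.4°).
Interpolate at f = 2/3 with slerp weights a = sin((1−f)δ)/sin δ ≈ 0.446, b = sin(fδ)/sin δ ≈ 0.803.
p = a·p₁ + b·p₂ ≈ (-0.247, 0.884, -0.398); φ = arcsin(p_z) ≈ -23.42°, λ = atan2(p_y, p_x) ≈ 105.64°.

≈ (23°S, 106°E)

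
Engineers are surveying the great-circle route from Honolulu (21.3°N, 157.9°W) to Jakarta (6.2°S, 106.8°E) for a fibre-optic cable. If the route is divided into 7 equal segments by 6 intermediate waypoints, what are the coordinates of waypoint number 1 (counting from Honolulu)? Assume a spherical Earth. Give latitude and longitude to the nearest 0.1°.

Convert each endpoint to a unit vector on the sphere (x = cos φ cos λ, y = cos φ sin λ, z = sin φ).
The central angle between the endpoints is δ = arccos(p₁·p₂) ≈ 1.696 rad (97.2°).
Interpolate at f = 1/7 with slerp weights a = sin((1−f)δ)/sin δ ≈ 1.001, b = sin(fδ)/sin δ ≈ 0.242.
p = a·p₁ + b·p₂ ≈ (-0.934, -0.121, 0.337); φ = arcsin(p_z) ≈ 19.72°, λ = atan2(p_y, p_x) ≈ -172.63°.

≈ 19.7°N, 172.6°W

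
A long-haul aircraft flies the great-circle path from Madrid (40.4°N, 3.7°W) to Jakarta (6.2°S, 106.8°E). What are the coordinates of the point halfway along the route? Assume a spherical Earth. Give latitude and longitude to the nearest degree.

From cos δ = sin φ₁ sin φ₂ + cos φ₁ cos φ₂ cos Δλ, the central angle is δ ≈ 1.913 rad (109.6°).
Interpolate at f = 1/2 with slerp weights a = sin((1−f)δ)/sin δ ≈ 0.867, b = sin(fδ)/sin δ ≈ 0.867.
p = a·p₁ + b·p₂ ≈ (0.410, 0.783, 0.468); φ = arcsin(p_z) ≈ 27.93°, λ = atan2(p_y, p_x) ≈ 62.36°.

≈ 28°N, 62°E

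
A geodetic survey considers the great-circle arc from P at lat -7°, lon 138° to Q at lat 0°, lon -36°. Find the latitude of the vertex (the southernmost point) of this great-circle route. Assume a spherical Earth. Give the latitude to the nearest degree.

≈ -50°

The great circle lies in the plane with unit normal n̂ = (p₁ × p₂)/|p₁ × p₂|.
Here n̂_z ≈ -0.648; the vertex latitude is φ_max = arccos|n̂_z| ≈ 49.6°.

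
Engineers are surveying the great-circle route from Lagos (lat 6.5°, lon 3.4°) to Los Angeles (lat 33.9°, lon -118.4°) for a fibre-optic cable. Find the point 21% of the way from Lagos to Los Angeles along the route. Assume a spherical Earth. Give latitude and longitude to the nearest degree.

≈ lat 21°, lon -16°

From cos δ = sin φ₁ sin φ₂ + cos φ₁ cos φ₂ cos Δλ, the central angle is δ ≈ 1.951 rad (111.8°).
Interpolate at f = 0.21 with slerp weights a = sin((1−f)δ)/sin δ ≈ 1.077, b = sin(fδ)/sin δ ≈ 0.429.
p = a·p₁ + b·p₂ ≈ (0.898, -0.250, 0.361); φ = arcsin(p_z) ≈ 21.17°, λ = atan2(p_y, p_x) ≈ -15.54°.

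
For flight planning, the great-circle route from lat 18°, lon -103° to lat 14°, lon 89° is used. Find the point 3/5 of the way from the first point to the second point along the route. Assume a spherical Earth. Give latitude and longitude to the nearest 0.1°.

Write both endpoints as unit vectors p₁, p₂ with components (cos φ cos λ, cos φ sin λ, sin φ).
The central angle between the endpoints is δ = arccos(p₁·p₂) ≈ 2.546 rad (145.9°).
Interpolate at f = 3/5 with slerp weights a = sin((1−f)δ)/sin δ ≈ 1.518, b = sin(fδ)/sin δ ≈ 1.781.
p = a·p₁ + b·p₂ ≈ (-0.295, 0.322, 0.900); φ = arcsin(p_z) ≈ 64.15°, λ = atan2(p_y, p_x) ≈ 132.49°.

≈ lat 64.1°, lon 132.5°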